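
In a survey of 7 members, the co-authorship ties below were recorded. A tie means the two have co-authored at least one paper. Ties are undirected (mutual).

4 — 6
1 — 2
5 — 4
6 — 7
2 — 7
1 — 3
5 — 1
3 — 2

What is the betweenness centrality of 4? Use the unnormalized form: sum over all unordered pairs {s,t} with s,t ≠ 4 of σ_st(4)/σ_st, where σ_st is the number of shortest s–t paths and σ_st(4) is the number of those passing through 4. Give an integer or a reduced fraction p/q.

2

Pairs whose geodesics pass through 4 — 5–6: 1; 5–7: 1/2; 6–1: 1/2.
All other pairs contribute 0.
Summing the contributions gives betweenness(4) = 2.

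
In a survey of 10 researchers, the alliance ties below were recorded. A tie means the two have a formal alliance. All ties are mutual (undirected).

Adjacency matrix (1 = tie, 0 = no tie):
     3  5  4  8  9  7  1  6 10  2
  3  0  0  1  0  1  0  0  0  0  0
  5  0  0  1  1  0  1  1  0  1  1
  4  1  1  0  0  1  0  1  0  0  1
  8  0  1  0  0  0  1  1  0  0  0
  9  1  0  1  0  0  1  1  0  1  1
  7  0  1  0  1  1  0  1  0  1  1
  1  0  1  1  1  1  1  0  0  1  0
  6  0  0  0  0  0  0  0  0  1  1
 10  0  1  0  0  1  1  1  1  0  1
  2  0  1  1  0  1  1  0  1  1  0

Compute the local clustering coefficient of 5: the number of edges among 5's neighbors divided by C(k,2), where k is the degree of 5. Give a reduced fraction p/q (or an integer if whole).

5's neighbors: 1, 2, 4, 7, 8, and 10 (k = 6).
Possible neighbor pairs: C(6,2) = 15. Edges among them: 1–4, 1–7, 1–8, 1–10, 2–4, 2–7, 2–10, 7–8, 7–10 → e = 9.
Clustering(5) = 9/15 = 3/5.

3/5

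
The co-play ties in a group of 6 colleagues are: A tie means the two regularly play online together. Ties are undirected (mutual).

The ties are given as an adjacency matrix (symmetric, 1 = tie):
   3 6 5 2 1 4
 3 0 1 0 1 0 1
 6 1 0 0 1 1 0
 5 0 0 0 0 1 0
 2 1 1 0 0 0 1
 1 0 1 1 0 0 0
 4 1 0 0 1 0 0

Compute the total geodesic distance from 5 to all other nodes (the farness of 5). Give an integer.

13

Distances from 5: 1:1, 2:3, 3:3, 4:4, 6:2.
Sum = 1 + 3 + 3 + 4 + 2 = 13.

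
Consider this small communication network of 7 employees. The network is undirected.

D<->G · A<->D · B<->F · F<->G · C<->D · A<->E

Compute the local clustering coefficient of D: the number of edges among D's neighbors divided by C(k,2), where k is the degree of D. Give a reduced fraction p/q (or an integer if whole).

0

D's neighbors: A, C, and G (k = 3).
Possible neighbor pairs: C(3,2) = 3. Edges among them: none → e = 0.
Clustering(D) = 0/3 = 0.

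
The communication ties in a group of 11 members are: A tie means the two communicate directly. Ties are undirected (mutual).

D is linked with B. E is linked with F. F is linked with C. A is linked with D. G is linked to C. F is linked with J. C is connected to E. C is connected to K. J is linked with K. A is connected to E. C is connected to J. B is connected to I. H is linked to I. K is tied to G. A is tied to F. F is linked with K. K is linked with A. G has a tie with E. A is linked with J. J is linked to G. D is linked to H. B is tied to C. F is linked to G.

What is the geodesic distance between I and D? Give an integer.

2

One shortest route is I – B – D, which uses 2 edges, and I and D are not directly tied, so nothing shorter exists. So d(I,D) = 2.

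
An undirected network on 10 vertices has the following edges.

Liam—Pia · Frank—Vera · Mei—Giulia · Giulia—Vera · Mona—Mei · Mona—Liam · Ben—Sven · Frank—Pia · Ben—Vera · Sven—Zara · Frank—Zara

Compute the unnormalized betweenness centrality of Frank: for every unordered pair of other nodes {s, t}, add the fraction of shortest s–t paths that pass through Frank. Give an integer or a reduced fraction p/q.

Pairs whose geodesics pass through Frank — Sven–Pia: 1; Sven–Liam: 1; Sven–Mona: 1/2; Zara–Pia: 1; Zara–Liam: 1; Zara–Mona: 1; Zara–Mei: 1; Zara–Giulia: 1; Zara–Vera: 1; Pia–Giulia: 1; Pia–Vera: 1; Pia–Ben: 1; Liam–Vera: 1; Liam–Ben: 1.
All other pairs contribute 0.
Summing the contributions gives betweenness(Frank) = 27/2.

27/2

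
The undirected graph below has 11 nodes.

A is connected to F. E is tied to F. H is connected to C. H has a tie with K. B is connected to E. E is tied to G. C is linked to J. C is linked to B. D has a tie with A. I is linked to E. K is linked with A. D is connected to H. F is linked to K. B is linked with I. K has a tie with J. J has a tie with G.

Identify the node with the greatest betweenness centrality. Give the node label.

E

Unnormalized betweenness of each node: A:23/6, B:29/6, C:31/4, D:5/6, E:125/12, F:97/12, G:3/2, H:6, I:0, J:23/4, K:8.
E has the largest value, 125/12, making it the main broker — the node through which the most shortest paths run.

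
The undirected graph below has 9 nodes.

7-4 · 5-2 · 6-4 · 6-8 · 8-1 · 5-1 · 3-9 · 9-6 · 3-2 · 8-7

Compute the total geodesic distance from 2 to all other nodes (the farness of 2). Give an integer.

20

Distances from 2: 1:2, 3:1, 4:4, 5:1, 6:3, 7:4, 8:3, 9:2.
Sum = 2 + 1 + 4 + 1 + 3 + 4 + 3 + 2 = 20.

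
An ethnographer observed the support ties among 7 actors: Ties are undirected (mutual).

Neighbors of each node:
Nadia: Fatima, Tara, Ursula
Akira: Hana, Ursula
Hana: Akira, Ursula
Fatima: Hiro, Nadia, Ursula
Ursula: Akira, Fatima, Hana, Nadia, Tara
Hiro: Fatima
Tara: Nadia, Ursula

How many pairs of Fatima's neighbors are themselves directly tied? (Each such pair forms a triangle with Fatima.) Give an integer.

1

Fatima's neighbors: Hiro, Nadia, and Ursula.
Neighbor pairs that are themselves tied: Fatima–Nadia–Ursula. Each forms one triangle with Fatima, for 1 in total.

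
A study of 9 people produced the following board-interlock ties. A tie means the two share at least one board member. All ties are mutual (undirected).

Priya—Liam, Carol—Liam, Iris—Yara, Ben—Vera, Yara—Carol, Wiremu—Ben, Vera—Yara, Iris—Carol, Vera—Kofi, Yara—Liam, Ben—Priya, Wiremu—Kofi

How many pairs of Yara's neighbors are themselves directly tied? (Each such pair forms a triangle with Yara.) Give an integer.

2

Yara's neighbors: Carol, Iris, Liam, and Vera.
Neighbor pairs that are themselves tied: Yara–Carol–Iris; Yara–Carol–Liam. Each forms one triangle with Yara, for 2 in total.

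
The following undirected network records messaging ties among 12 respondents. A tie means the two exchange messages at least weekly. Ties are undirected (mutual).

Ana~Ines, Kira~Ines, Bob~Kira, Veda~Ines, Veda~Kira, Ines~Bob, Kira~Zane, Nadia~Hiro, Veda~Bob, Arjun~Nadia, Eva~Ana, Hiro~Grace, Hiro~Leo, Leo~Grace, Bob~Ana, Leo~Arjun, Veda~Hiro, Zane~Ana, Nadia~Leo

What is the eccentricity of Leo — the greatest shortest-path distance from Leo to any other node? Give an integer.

5

Distances from Leo: Ana:4, Arjun:1, Bob:3, Eva:5, Grace:1, Hiro:1, Ines:3, Kira:3, Nadia:1, Veda:2, Zane:4.
The largest is 5 (to Eva), so the eccentricity of Leo is 5.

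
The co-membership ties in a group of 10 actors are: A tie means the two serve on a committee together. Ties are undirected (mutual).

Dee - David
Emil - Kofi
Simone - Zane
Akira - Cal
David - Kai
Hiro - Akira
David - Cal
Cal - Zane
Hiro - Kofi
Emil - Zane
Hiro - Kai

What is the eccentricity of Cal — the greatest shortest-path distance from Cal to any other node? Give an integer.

3

Distances from Cal: Akira:1, David:1, Dee:2, Emil:2, Hiro:2, Kai:2, Kofi:3, Simone:2, Zane:1.
The largest is 3 (to Kofi), so the eccentricity of Cal is 3.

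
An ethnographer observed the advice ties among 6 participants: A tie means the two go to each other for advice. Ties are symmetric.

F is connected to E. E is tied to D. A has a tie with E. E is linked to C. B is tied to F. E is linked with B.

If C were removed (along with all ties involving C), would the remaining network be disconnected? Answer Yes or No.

Even without C, every remaining node can still reach every other (the residual graph is connected), so C is not a cut vertex.

No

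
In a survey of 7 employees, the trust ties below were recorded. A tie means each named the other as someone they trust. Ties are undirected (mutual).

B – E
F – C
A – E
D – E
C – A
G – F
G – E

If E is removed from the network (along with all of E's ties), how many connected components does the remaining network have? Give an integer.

Without E, the remaining ties split the others into: {B}; {D}; {A, C, F, G}.
That's 3 separate components.

3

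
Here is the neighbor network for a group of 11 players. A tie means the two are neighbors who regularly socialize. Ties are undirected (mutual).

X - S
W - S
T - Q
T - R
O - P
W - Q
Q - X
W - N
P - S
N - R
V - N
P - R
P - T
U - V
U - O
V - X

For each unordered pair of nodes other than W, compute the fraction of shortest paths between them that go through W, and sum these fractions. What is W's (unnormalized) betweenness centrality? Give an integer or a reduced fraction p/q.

5/2

Pairs whose geodesics pass through W — Q–N: 1; Q–S: 1/2; N–S: 1.
All other pairs contribute 0.
Summing the contributions gives betweenness(W) = 5/2.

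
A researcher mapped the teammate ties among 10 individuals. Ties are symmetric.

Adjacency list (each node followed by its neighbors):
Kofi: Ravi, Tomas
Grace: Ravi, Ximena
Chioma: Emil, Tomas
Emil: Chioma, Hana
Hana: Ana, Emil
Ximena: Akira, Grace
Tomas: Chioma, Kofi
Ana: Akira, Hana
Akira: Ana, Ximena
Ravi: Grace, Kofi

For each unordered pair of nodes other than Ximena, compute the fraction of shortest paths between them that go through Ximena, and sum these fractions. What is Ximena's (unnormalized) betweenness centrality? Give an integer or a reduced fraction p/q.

Pairs whose geodesics pass through Ximena — Ravi–Akira: 1; Ravi–Ana: 1; Ravi–Hana: 1/2; Grace–Akira: 1; Grace–Ana: 1; Grace–Hana: 1; Grace–Emil: 1/2; Akira–Tomas: 1/2; Akira–Kofi: 1; Ana–Kofi: 1/2.
All other pairs contribute 0.
Summing the contributions gives betweenness(Ximena) = 8.

8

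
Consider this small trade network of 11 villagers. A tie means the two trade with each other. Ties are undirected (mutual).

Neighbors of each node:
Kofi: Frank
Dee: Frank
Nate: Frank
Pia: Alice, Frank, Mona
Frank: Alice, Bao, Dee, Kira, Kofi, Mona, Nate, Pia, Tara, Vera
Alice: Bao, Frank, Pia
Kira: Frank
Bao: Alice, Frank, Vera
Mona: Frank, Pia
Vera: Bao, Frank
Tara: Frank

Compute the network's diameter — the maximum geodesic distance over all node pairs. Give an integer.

2

Eccentricity of each node (its greatest distance to any other): Alice:2, Bao:2, Dee:2, Frank:1, Kira:2, Kofi:2, Mona:2, Nate:2, Pia:2, Tara:2, Vera:2.
The maximum eccentricity is 2, realized for instance by the pair Mona–Kofi via Mona – Frank – Kofi. So the diameter is 2.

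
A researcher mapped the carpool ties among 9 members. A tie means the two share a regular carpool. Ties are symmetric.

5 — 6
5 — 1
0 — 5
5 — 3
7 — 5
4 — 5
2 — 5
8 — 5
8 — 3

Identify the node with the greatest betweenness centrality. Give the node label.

5

Unnormalized betweenness of each node: 0:0, 1:0, 2:0, 3:0, 4:0, 5:27, 6:0, 7:0, 8:0.
5 has the largest value, 27, making it the main broker — the node through which the most shortest paths run.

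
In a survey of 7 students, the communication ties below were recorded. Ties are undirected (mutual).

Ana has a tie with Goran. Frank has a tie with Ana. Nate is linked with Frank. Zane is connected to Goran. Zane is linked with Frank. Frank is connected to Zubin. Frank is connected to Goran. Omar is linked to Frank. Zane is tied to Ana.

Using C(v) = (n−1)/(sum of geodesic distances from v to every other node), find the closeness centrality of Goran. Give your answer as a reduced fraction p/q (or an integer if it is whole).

2/3

Distances from Goran: Ana:1, Frank:1, Nate:2, Omar:2, Zane:1, Zubin:2. Sum = 9.
n = 7, so closeness = 6/9 = 2/3.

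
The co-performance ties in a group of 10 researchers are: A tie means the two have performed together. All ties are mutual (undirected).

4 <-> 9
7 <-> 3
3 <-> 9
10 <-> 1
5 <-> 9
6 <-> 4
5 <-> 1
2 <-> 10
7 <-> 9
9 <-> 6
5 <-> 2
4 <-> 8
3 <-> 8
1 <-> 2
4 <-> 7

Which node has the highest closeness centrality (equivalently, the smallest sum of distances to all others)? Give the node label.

9

Farness (sum of distances to all others) for each node — 1:21, 2:21, 3:19, 4:18, 5:16, 6:20, 7:19, 8:24, 9:14, 10:28.
The smallest farness is 14, for 9, so 9 has the highest closeness.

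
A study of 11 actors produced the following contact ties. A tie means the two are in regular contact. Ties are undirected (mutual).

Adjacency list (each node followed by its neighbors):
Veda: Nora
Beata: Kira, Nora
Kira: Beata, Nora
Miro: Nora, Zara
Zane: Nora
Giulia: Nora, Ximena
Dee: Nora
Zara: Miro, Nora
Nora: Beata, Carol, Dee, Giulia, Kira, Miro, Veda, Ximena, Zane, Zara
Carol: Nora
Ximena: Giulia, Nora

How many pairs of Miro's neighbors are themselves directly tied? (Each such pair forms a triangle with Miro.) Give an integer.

1

Miro's neighbors: Nora and Zara.
Neighbor pairs that are themselves tied: Miro–Nora–Zara. Each forms one triangle with Miro, for 1 in total.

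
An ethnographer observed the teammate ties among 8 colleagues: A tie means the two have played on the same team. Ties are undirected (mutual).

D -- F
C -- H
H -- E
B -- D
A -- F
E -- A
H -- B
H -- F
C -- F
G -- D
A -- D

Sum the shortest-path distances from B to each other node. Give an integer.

12

Distances from B: A:2, C:2, D:1, E:2, F:2, G:2, H:1.
Sum = 2 + 2 + 1 + 2 + 2 + 2 + 1 = 12.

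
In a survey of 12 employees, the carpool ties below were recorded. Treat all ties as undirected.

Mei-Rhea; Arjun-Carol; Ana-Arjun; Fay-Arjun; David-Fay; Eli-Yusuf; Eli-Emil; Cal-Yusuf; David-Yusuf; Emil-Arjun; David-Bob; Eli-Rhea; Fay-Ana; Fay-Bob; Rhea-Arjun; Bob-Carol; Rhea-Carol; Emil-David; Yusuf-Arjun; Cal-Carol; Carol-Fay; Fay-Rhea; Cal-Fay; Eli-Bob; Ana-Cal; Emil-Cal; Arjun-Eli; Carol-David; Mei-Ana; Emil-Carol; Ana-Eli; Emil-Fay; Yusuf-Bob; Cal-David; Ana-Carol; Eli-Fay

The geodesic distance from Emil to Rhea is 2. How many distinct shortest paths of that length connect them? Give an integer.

4

The shortest distance is 2. The length-2 paths are: Emil–Carol–Rhea; Emil–Fay–Rhea; Emil–Eli–Rhea; Emil–Arjun–Rhea.
That gives 4 distinct shortest paths.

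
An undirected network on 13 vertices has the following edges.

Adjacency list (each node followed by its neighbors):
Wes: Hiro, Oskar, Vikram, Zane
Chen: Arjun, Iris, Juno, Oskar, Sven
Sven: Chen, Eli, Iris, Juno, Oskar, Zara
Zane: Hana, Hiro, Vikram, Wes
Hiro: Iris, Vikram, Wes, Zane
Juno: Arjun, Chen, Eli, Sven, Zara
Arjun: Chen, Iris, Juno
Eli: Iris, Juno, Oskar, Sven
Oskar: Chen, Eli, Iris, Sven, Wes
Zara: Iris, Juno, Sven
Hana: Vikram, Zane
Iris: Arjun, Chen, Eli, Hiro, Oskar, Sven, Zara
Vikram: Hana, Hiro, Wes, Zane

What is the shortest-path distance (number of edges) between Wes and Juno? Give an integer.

3

One shortest route is Wes – Oskar – Sven – Juno, which uses 3 edges, and at distance 2 from Wes we only reach {Chen, Eli, Hana, Iris, Sven}, which does not include Juno. So d(Wes,Juno) = 3.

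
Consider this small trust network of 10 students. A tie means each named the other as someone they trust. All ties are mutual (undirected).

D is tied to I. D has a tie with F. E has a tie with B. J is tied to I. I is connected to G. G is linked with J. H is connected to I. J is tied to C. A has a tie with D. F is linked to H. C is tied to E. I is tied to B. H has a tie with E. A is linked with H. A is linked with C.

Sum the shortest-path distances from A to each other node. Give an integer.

Distances from A: B:3, C:1, D:1, E:2, F:2, G:3, H:1, I:2, J:2.
Sum = 3 + 1 + 1 + 2 + 2 + 3 + 1 + 2 + 2 = 17.

17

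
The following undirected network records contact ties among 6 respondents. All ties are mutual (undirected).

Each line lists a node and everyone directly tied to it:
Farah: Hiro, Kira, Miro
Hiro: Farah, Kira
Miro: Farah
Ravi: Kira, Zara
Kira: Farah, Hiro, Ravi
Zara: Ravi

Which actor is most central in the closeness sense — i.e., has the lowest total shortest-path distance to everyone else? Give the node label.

Kira

Farness (sum of distances to all others) for each node — Farah:8, Hiro:9, Kira:7, Miro:12, Ravi:9, Zara:13.
The smallest farness is 7, for Kira, so Kira has the highest closeness.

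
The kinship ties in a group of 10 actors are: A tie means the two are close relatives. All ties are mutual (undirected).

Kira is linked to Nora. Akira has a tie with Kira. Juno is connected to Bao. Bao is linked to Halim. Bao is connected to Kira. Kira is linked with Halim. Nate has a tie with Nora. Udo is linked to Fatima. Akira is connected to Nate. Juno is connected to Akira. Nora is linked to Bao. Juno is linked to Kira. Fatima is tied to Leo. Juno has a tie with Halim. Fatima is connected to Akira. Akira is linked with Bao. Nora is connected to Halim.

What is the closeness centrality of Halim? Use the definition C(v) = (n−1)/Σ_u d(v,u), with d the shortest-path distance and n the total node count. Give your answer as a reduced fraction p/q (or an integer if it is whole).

Distances from Halim: Akira:2, Bao:1, Fatima:3, Juno:1, Kira:1, Leo:4, Nate:2, Nora:1, Udo:4. Sum = 19.
n = 10, so closeness = 9/19.

9/19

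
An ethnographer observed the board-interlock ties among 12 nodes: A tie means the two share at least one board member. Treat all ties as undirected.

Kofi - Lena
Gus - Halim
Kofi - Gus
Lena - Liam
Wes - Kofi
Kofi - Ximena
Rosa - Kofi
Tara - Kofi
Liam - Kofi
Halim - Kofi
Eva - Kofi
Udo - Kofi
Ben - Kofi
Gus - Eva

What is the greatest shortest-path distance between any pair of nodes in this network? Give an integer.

2

Eccentricity of each node (its greatest distance to any other): Ben:2, Eva:2, Gus:2, Halim:2, Kofi:1, Lena:2, Liam:2, Rosa:2, Tara:2, Udo:2, Wes:2, Ximena:2.
The maximum eccentricity is 2, realized for instance by the pair Udo–Liam via Udo – Kofi – Liam. So the diameter is 2.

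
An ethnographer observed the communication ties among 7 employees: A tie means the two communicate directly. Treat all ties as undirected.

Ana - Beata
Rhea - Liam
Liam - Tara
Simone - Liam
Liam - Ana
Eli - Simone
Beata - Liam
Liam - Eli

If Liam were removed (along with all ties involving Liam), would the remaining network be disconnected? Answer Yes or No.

Yes

Removing Liam leaves {Ana and Beata} with no path to {Tara}, so the network splits into 4 components. Liam is a cut vertex.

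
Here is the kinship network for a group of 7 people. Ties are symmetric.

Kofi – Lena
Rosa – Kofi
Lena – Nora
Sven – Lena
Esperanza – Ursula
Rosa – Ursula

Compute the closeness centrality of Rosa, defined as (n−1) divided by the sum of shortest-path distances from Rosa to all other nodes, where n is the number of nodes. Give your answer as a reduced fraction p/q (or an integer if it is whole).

1/2

Distances from Rosa: Esperanza:2, Kofi:1, Lena:2, Nora:3, Sven:3, Ursula:1. Sum = 12.
n = 7, so closeness = 6/12 = 1/2.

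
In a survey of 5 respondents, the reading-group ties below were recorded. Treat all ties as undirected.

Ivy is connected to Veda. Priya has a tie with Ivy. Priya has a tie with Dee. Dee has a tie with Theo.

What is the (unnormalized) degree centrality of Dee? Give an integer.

Dee is directly tied to Priya and Theo. That is 2 neighbors, so the degree of Dee is 2.

2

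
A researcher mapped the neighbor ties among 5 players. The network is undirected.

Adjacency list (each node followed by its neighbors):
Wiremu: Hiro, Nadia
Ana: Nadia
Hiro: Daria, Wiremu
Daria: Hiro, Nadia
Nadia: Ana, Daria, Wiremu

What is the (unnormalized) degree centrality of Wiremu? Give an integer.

2

Wiremu is directly tied to Hiro and Nadia. That is 2 neighbors, so the degree of Wiremu is 2.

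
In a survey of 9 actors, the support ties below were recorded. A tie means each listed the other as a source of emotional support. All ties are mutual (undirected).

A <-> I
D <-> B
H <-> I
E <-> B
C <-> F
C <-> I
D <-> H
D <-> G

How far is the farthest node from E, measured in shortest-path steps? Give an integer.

Distances from E: A:5, B:1, C:5, D:2, F:6, G:3, H:3, I:4.
The largest is 6 (to F), so the eccentricity of E is 6.

6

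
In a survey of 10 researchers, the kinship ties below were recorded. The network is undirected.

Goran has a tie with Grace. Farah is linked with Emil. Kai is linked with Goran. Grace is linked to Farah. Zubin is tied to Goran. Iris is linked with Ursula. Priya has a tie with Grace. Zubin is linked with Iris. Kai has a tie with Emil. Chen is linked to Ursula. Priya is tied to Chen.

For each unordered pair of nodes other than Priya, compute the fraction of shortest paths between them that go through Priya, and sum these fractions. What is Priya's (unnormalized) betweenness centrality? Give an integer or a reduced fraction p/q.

Pairs whose geodesics pass through Priya — Grace–Chen: 1; Grace–Ursula: 1; Chen–Goran: 1; Chen–Kai: 1; Chen–Emil: 1; Chen–Farah: 1; Ursula–Emil: 1/2; Ursula–Farah: 1.
All other pairs contribute 0.
Summing the contributions gives betweenness(Priya) = 15/2.

15/2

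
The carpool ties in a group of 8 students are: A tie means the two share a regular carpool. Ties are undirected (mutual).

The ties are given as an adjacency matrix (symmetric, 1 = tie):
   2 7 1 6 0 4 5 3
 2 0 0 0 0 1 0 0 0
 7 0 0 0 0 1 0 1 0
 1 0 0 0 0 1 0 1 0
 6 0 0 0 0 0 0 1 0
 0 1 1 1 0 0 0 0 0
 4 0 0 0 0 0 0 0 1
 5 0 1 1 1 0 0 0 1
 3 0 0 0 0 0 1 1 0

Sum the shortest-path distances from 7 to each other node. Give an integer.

Distances from 7: 0:1, 1:2, 2:2, 3:2, 4:3, 5:1, 6:2.
Sum = 1 + 2 + 2 + 2 + 3 + 1 + 2 = 13.

13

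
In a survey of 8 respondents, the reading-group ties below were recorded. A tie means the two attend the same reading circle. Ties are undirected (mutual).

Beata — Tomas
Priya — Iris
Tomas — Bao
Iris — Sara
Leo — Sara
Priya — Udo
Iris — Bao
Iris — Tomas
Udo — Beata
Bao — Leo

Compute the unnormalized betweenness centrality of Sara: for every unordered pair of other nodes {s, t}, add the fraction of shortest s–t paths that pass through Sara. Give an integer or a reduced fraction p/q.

Pairs whose geodesics pass through Sara — Leo–Iris: 1/2; Leo–Priya: 1/2; Leo–Udo: 1/3.
All other pairs contribute 0.
Summing the contributions gives betweenness(Sara) = 4/3.

4/3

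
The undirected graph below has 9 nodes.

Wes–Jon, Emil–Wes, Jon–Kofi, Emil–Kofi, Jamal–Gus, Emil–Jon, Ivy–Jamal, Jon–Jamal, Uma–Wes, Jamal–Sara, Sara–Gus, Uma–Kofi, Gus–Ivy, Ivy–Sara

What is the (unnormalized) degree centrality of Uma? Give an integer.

Uma is directly tied to Kofi and Wes. That is 2 neighbors, so the degree of Uma is 2.

2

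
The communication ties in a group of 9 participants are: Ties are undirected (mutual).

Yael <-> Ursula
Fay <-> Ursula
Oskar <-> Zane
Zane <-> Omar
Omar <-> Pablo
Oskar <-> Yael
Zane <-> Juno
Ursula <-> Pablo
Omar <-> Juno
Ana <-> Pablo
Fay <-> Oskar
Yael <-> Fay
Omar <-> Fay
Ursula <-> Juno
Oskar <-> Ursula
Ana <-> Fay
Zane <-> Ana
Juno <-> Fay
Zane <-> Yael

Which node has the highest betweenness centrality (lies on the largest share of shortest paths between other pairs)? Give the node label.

Fay

Unnormalized betweenness of each node: Ana:31/30, Fay:13/3, Juno:13/15, Omar:23/15, Oskar:8/15, Pablo:7/6, Ursula:7/2, Yael:8/15, Zane:7/2.
Fay has the largest value, 13/3, making it the main broker — the node through which the most shortest paths run.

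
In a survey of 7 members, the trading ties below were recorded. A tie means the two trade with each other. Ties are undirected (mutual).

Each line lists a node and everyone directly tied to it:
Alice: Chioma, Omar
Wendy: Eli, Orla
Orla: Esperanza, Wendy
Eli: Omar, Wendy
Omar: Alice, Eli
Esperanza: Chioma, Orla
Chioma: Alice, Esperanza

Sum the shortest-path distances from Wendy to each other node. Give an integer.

12

Distances from Wendy: Alice:3, Chioma:3, Eli:1, Esperanza:2, Omar:2, Orla:1.
Sum = 3 + 3 + 1 + 2 + 2 + 1 = 12.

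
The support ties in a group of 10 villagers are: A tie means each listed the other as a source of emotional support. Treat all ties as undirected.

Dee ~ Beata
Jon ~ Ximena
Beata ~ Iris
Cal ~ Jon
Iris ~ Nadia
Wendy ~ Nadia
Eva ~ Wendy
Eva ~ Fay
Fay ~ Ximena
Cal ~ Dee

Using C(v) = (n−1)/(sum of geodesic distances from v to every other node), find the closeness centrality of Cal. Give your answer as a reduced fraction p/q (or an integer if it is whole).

9/25

Distances from Cal: Beata:2, Dee:1, Eva:4, Fay:3, Iris:3, Jon:1, Nadia:4, Wendy:5, Ximena:2. Sum = 25.
n = 10, so closeness = 9/25.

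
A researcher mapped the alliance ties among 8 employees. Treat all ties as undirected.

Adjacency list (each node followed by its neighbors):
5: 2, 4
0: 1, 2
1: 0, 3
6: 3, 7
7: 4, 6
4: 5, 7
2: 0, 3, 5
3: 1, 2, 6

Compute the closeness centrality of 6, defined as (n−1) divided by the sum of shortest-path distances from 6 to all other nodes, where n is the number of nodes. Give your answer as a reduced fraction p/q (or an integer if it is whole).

Distances from 6: 0:3, 1:2, 2:2, 3:1, 4:2, 5:3, 7:1. Sum = 14.
n = 8, so closeness = 7/14 = 1/2.

1/2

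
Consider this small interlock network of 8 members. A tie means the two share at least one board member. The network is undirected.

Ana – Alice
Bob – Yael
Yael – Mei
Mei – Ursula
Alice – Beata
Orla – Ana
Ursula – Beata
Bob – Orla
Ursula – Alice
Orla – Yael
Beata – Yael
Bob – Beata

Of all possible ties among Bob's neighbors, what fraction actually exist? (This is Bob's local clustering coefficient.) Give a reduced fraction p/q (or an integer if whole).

2/3

Bob's neighbors: Beata, Orla, and Yael (k = 3).
Possible neighbor pairs: C(3,2) = 3. Edges among them: Beata–Yael, Orla–Yael → e = 2.
Clustering(Bob) = 2/3.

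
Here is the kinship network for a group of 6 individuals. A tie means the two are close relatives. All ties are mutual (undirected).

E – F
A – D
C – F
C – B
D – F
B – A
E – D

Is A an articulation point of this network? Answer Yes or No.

Even without A, every remaining node can still reach every other (the residual graph is connected), so A is not a cut vertex.

No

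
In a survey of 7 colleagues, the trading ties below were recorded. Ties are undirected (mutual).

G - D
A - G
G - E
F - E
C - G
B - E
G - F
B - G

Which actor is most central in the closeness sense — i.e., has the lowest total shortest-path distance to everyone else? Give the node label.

G

Farness (sum of distances to all others) for each node — A:11, B:10, C:11, D:11, E:9, F:10, G:6.
The smallest farness is 6, for G, so G has the highest closeness.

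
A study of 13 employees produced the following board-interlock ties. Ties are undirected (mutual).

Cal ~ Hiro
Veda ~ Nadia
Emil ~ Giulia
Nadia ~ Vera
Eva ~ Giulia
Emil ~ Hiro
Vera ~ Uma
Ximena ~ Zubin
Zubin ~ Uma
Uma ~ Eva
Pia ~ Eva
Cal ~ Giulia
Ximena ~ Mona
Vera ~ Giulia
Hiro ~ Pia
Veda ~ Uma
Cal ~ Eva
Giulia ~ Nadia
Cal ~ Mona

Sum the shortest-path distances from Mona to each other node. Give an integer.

Distances from Mona: Cal:1, Emil:3, Eva:2, Giulia:2, Hiro:2, Nadia:3, Pia:3, Uma:3, Veda:4, Vera:3, Ximena:1, Zubin:2.
Sum = 1 + 3 + 2 + 2 + 2 + 3 + 3 + 3 + 4 + 3 + 1 + 2 = 29.

29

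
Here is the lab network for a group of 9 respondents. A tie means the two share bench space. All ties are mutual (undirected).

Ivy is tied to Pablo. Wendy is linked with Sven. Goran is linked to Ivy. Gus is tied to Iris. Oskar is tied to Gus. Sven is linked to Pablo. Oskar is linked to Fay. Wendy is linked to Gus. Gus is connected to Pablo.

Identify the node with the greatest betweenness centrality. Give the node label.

Unnormalized betweenness of each node: Fay:0, Goran:0, Gus:37/2, Iris:0, Ivy:7, Oskar:7, Pablo:14, Sven:3/2, Wendy:2.
Gus has the largest value, 37/2, making it the main broker — the node through which the most shortest paths run.

Gus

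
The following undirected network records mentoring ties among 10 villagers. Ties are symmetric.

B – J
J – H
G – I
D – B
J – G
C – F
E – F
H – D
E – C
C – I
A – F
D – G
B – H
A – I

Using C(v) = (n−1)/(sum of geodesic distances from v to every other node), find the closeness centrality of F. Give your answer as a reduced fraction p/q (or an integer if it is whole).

9/26

Distances from F: A:1, B:5, C:1, D:4, E:1, G:3, H:5, I:2, J:4. Sum = 26.
n = 10, so closeness = 9/26.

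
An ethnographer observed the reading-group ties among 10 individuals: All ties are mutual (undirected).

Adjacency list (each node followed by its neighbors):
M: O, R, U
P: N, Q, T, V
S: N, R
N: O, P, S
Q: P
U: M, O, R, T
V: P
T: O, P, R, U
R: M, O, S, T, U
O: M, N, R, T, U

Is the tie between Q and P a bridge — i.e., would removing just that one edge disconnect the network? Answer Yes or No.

Yes

Without the Q–P edge there is no alternate route between Q and P, so the network disconnects. It is a bridge.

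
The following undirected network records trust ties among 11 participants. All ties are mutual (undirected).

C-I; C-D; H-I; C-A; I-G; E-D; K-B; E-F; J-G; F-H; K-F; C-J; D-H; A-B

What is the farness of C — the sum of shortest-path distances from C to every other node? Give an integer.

18

Distances from C: A:1, B:2, D:1, E:2, F:3, G:2, H:2, I:1, J:1, K:3.
Sum = 1 + 2 + 1 + 2 + 3 + 2 + 2 + 1 + 1 + 3 = 18.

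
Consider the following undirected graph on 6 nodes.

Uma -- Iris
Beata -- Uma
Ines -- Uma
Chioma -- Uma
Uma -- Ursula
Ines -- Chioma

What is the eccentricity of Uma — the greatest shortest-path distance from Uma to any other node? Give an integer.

Distances from Uma: Beata:1, Chioma:1, Ines:1, Iris:1, Ursula:1.
The largest is 1 (to Ines, Chioma, Ursula, Iris, and Beata), so the eccentricity of Uma is 1.

1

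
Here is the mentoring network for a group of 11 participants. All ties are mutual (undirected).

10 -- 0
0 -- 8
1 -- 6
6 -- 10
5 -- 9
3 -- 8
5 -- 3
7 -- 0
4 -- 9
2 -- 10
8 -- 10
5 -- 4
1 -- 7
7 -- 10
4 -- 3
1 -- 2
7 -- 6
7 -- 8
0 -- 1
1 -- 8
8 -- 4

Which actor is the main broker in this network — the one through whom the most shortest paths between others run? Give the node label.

8

Unnormalized betweenness of each node: 0:1/5, 1:6, 2:1/5, 3:7/2, 4:11, 5:1/2, 6:1/5, 7:11/5, 8:121/5, 9:0, 10:6.
8 has the largest value, 121/5, making it the main broker — the node through which the most shortest paths run.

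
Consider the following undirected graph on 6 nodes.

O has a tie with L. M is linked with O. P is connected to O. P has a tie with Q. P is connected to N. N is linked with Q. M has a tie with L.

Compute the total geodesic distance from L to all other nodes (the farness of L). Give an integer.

10

Distances from L: M:1, N:3, O:1, P:2, Q:3.
Sum = 1 + 3 + 1 + 2 + 3 = 10.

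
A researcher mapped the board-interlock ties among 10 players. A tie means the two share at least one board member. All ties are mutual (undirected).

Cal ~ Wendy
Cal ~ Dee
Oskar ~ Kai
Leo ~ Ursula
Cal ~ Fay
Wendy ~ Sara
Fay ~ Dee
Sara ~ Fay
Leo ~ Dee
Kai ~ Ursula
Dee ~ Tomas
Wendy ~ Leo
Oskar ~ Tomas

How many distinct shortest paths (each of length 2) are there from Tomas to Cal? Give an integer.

The shortest distance is 2, and the only length-2 path is Tomas–Dee–Cal. So there is exactly 1 shortest path.

1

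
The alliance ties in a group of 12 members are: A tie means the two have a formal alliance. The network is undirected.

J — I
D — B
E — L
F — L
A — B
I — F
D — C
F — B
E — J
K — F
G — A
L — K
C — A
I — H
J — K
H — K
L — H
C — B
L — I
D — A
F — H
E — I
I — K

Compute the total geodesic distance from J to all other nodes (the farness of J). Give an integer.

29

Distances from J: A:4, B:3, C:4, D:4, E:1, F:2, G:5, H:2, I:1, K:1, L:2.
Sum = 4 + 3 + 4 + 4 + 1 + 2 + 5 + 2 + 1 + 1 + 2 = 29.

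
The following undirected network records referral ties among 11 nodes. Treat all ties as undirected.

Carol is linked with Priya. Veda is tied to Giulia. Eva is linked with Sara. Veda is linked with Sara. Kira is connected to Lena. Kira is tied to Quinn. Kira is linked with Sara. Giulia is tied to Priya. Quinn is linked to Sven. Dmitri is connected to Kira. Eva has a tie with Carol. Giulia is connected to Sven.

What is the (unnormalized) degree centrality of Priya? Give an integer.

2

Priya is directly tied to Carol and Giulia. That is 2 neighbors, so the degree of Priya is 2.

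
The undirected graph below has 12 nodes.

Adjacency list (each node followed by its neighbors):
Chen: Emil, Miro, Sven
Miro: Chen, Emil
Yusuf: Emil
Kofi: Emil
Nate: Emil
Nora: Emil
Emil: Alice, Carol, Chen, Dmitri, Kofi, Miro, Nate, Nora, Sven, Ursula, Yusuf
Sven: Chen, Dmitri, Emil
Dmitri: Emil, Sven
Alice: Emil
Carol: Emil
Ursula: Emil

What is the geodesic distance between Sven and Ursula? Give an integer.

One shortest route is Sven – Emil – Ursula, which uses 2 edges, and Sven and Ursula are not directly tied, so nothing shorter exists. So d(Sven,Ursula) = 2.

2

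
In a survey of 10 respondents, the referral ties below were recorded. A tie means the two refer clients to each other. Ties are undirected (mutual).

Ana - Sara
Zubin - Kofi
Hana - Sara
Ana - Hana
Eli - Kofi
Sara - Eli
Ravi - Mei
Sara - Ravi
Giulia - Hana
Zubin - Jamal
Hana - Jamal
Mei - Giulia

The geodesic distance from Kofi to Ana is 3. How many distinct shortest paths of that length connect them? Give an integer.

1

The shortest distance is 3, and the only length-3 path is Kofi–Eli–Sara–Ana. So there is exactly 1 shortest path.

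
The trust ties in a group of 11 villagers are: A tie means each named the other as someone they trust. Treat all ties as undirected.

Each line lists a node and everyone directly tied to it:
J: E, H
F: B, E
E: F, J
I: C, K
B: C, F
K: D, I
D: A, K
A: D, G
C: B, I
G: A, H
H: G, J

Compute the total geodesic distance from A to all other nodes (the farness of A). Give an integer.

Distances from A: B:5, C:4, D:1, E:4, F:5, G:1, H:2, I:3, J:3, K:2.
Sum = 5 + 4 + 1 + 4 + 5 + 1 + 2 + 3 + 3 + 2 = 30.

30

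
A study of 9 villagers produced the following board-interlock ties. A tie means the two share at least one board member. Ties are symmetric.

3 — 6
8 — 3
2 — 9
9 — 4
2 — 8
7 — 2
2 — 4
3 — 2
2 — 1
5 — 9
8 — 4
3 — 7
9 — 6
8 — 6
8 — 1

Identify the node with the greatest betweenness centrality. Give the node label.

Unnormalized betweenness of each node: 1:0, 2:29/3, 3:11/6, 4:2/3, 5:0, 6:5/3, 7:0, 8:10/3, 9:47/6.
2 has the largest value, 29/3, making it the main broker — the node through which the most shortest paths run.

2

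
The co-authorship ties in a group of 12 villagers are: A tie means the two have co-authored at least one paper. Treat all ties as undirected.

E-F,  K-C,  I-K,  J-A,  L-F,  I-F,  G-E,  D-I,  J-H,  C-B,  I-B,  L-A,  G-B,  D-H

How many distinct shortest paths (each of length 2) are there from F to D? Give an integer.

The shortest distance is 2, and the only length-2 path is F–I–D. So there is exactly 1 shortest path.

1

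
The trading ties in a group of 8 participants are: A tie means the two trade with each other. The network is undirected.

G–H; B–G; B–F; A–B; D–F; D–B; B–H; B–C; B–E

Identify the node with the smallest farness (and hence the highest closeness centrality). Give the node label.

Farness (sum of distances to all others) for each node — A:13, B:7, C:13, D:12, E:13, F:12, G:12, H:12.
The smallest farness is 7, for B, so B has the highest closeness.

B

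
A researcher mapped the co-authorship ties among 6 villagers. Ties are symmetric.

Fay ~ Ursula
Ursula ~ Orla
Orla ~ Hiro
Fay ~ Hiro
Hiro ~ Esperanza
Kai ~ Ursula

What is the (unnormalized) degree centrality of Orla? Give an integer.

Orla is directly tied to Hiro and Ursula. That is 2 neighbors, so the degree of Orla is 2.

2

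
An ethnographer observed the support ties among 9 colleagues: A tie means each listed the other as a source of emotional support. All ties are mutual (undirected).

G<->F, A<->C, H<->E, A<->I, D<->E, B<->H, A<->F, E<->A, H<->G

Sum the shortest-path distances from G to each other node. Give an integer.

17

Distances from G: A:2, B:2, C:3, D:3, E:2, F:1, H:1, I:3.
Sum = 2 + 2 + 3 + 3 + 2 + 1 + 1 + 3 = 17.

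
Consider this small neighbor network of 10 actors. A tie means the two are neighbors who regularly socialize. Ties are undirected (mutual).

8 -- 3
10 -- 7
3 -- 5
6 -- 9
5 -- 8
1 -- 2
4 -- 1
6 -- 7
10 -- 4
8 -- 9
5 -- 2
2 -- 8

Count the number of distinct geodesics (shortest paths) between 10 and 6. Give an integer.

The shortest distance is 2, and the only length-2 path is 10–7–6. So there is exactly 1 shortest path.

1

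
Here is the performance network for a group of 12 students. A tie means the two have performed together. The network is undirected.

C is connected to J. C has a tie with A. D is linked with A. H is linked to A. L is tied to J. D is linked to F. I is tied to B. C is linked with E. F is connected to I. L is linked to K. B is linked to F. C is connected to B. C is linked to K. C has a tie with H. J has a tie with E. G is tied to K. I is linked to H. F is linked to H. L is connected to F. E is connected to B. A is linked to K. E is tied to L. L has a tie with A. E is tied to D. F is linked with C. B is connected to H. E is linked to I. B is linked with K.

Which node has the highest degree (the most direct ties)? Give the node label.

Degrees — A:5, B:6, C:7, D:3, E:6, F:6, G:1, H:5, I:4, J:3, K:5, L:5.
The maximum is 7, attained only by C.

C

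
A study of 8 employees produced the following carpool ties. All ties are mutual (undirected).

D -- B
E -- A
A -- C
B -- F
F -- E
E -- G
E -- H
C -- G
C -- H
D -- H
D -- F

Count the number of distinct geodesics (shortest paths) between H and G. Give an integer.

The shortest distance is 2. The length-2 paths are: H–E–G; H–C–G.
That gives 2 distinct shortest paths.

2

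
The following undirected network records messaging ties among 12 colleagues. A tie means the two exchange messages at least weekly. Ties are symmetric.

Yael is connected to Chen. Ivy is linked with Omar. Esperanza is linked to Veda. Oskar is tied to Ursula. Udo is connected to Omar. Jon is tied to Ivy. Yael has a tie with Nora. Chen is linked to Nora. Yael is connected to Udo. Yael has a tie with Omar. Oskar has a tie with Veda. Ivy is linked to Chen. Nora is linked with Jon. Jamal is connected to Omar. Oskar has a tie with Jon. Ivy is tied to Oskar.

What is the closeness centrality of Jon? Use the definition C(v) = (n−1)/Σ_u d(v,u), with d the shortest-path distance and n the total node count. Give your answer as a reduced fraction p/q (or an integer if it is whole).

1/2

Distances from Jon: Chen:2, Esperanza:3, Ivy:1, Jamal:3, Nora:1, Omar:2, Oskar:1, Udo:3, Ursula:2, Veda:2, Yael:2. Sum = 22.
n = 12, so closeness = 11/22 = 1/2.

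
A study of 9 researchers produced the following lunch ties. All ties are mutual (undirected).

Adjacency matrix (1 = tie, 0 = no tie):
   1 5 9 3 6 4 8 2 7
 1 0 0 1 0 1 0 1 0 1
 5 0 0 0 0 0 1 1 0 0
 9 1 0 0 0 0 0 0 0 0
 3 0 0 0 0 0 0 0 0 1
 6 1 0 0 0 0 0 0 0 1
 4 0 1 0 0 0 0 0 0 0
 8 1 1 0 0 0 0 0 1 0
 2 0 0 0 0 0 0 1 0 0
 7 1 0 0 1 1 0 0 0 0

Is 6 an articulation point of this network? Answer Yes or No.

No

Even without 6, every remaining node can still reach every other (the residual graph is connected), so 6 is not a cut vertex.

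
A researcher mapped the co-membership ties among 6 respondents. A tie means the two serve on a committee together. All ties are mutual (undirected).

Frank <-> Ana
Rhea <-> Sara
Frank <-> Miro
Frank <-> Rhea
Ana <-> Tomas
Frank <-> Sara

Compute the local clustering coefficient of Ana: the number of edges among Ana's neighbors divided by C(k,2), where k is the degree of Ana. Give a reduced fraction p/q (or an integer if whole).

0

Ana's neighbors: Frank and Tomas (k = 2).
Possible neighbor pairs: C(2,2) = 1. Edges among them: none → e = 0.
Clustering(Ana) = 0/1.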